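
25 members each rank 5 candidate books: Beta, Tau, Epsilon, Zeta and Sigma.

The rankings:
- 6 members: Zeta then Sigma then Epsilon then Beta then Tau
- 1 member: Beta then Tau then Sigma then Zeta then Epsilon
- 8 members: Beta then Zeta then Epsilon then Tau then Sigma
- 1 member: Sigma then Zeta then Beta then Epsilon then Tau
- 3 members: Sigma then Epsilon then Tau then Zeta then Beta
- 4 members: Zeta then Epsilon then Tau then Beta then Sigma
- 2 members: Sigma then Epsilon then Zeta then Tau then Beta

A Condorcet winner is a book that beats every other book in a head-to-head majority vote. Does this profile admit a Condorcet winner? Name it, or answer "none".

Pairwise majorities:
Beta vs Tau: Beta is ranked higher on 6+1+8+1 = 16 ballots, Tau on 9. Beta wins 16–9.
Beta vs Epsilon: Epsilon wins 15–10.
Beta vs Zeta: Zeta wins 16–9.
Beta vs Sigma: Beta preferred on 1+8+4 = 13 ballots; Beta wins 13–12.
Tau vs Epsilon: 1 for Tau, 24 for Epsilon — Epsilon by 24–1.
Tau–Zeta: Zeta 21–4.
Tau–Sigma: Tau 13–12.
Epsilon vs Zeta: 5 to 20, Zeta.
Epsilon vs Sigma: Epsilon is ranked higher on 8+4 = 12 ballots, Sigma on 13. Sigma wins 13–12.
Zeta–Sigma: Zeta 18–7.
Only Zeta has no losses; Zeta is the Condorcet winner.

Zeta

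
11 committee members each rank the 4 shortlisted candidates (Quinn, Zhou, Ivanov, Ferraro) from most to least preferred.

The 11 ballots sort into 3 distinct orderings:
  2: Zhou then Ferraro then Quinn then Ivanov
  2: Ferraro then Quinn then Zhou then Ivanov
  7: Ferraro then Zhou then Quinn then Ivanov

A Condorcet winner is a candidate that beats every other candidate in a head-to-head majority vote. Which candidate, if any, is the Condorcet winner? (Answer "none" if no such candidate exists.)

Check each pair by majority over 11 ballots:
Quinn–Zhou: Zhou 9–2.
Quinn vs Ivanov: 2+2+7 = 11 for Quinn, 0 for Ivanov — Quinn by 11–0.
Quinn vs Ferraro: 0 to 11, Ferraro.
Zhou–Ivanov: Zhou 11–0.
Zhou vs Ferraro: Ferraro, 9–2.
Ivanov vs Ferraro: 0 to 11, Ferraro.
Only Ferraro has no losses; Ferraro is the Condorcet winner.

Ferraro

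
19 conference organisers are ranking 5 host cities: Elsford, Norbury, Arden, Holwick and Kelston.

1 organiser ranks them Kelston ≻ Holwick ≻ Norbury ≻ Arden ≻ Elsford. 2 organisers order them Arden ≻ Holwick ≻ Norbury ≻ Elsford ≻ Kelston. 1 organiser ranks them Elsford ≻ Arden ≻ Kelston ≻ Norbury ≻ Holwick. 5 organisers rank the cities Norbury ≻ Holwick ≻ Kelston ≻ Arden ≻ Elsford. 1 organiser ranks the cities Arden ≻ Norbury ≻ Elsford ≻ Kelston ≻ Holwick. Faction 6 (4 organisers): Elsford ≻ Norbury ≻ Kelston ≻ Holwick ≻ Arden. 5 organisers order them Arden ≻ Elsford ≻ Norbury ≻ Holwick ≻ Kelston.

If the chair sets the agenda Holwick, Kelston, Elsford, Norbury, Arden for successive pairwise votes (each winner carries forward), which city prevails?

Arden

Round 1: Holwick vs Kelston — 12–7, Holwick advances.
Round 2: Holwick vs Elsford — 8–11, Elsford advances.
Round 3: Elsford vs Norbury — 10–9, Elsford advances.
Round 4: Elsford vs Arden — 5–14, Arden advances.
The agenda winner is Arden.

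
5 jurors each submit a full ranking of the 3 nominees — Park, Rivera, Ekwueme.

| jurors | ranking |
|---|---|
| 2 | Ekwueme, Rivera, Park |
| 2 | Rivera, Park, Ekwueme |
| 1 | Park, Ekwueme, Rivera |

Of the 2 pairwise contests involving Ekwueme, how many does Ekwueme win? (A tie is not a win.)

Ekwueme against each rival (5 jurors):
Ekwueme vs Park: Park wins 3–2.
Ekwueme vs Rivera: Ekwueme, 3–2.
Ekwueme beats Rivera; loses to Park — 1 pairwise win.

1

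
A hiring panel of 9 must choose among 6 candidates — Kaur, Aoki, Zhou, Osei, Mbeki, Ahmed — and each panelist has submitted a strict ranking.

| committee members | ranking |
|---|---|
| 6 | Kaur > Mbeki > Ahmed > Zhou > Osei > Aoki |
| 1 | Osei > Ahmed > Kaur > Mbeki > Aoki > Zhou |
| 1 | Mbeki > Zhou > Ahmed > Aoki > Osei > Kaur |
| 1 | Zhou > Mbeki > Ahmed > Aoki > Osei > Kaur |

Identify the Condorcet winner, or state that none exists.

Check each pair by majority over 9 ballots:
Kaur vs Aoki: 6+1 = 7 for Kaur, 2 for Aoki — Kaur by 7–2.
Kaur vs Zhou: Kaur, 7–2.
Kaur vs Osei: Kaur wins 6–3.
Kaur vs Mbeki: 7 to 2, Kaur.
Kaur vs Ahmed: Kaur is ranked higher on 6 ballots, Ahmed on 3. Kaur wins 6–3.
Aoki vs Zhou: Zhou, 8–1.
Aoki vs Osei: Aoki preferred on 1+1 = 2 ballots; Osei wins 7–2.
Aoki vs Mbeki: 0 to 9, Mbeki.
Aoki–Ahmed: Ahmed 9–0.
Zhou vs Osei: 6+1+1 = 8 for Zhou, 1 for Osei — Zhou by 8–1.
Zhou vs Mbeki: Mbeki wins 8–1.
Zhou vs Ahmed: Ahmed wins 7–2.
Osei vs Mbeki: Osei is ranked higher on 1 ballot, Mbeki on 8. Mbeki wins 8–1.
Osei vs Ahmed: Ahmed wins 8–1.
Mbeki vs Ahmed: Mbeki, 8–1.
Kaur wins every pairwise contest, so Kaur is the Condorcet winner.

Kaur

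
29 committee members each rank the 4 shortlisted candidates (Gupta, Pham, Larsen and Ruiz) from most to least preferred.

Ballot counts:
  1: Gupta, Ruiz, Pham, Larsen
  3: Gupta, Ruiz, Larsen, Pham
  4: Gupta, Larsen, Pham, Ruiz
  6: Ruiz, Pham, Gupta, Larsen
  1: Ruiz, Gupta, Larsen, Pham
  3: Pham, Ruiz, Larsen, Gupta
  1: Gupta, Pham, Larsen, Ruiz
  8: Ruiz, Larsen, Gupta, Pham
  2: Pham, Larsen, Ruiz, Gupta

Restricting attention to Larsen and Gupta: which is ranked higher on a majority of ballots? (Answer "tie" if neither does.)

Ballots ranking Larsen above Gupta: 3 + 8 + 2 = 13.
Ballots ranking Gupta above Larsen: 29 − 13 = 16.
Gupta wins the head-to-head 16–13.

Gupta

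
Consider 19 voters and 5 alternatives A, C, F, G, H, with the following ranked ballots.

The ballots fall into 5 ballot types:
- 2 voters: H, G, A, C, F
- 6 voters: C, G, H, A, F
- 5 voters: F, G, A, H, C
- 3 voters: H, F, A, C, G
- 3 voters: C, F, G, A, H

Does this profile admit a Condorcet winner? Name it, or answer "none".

none

Head-to-head results (19 voters):
A vs C: A wins 10–9.
A vs F: A is ranked higher on 2+6 = 8 ballots, F on 11. F wins 11–8.
A vs G: G wins 16–3.
A–H: H 11–8.
C–F: C 11–8.
C vs G: C preferred on 6+3+3 = 12 ballots; C wins 12–7.
C vs H: H, 10–9.
F vs G: F wins 11–8.
F vs H: 8 to 11, H.
G vs H: 6+5+3 = 14 for G, 5 for H — G by 14–5.
Every alternative loses at least once (A loses to F; C loses to A; F loses to C; G loses to C; H loses to G). The majority relation contains the cycle A beats C beats F beats A, so there is no Condorcet winner.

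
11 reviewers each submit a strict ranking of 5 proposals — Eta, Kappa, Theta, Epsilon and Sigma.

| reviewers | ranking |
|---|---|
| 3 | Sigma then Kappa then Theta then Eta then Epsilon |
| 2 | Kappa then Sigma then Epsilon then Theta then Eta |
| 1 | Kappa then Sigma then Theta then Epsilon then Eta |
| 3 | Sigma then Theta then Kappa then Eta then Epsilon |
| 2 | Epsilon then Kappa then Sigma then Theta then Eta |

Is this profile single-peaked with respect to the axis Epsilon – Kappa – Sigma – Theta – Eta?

Axis positions: Epsilon=1, Kappa=2, Sigma=3, Theta=4, Eta=5.
Bloc 1 (peak Sigma at position 3): ranking walks positions 3-2-4-5-1, expanding outward from the peak — single-peaked.
Bloc 2 (peak Kappa at position 2): ranking walks positions 2-3-1-4-5, expanding outward from the peak — single-peaked.
Bloc 3 (peak Kappa at position 2): ranking walks positions 2-3-4-1-5, expanding outward from the peak — single-peaked.
Bloc 4 (peak Sigma at position 3): ranking walks positions 3-4-2-5-1, expanding outward from the peak — single-peaked.
Bloc 5 (peak Epsilon at position 1): ranking walks positions 1-2-3-4-5, expanding outward from the peak — single-peaked.
Every ranking is single-peaked on this axis.

yes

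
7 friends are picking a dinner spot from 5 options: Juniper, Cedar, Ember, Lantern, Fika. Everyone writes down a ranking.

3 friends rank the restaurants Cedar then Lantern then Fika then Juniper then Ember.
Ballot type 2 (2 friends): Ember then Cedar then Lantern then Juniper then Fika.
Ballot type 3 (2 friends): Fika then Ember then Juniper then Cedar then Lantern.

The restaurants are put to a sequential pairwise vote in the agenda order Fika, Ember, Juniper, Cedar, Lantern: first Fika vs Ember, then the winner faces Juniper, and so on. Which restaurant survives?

Round 1: Fika vs Ember — 5–2, Fika advances.
Round 2: Fika vs Juniper — 5–2, Fika advances.
Round 3: Fika vs Cedar — 2–5, Cedar advances.
Round 4: Cedar vs Lantern — 7–0, Cedar advances.
The agenda winner is Cedar.

Cedar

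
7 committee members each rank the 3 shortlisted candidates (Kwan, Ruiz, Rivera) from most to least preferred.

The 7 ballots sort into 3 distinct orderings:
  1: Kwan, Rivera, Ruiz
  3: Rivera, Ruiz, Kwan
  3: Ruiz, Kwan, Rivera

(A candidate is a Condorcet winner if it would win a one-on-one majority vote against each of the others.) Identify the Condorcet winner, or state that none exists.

Head-to-head results (7 committee members):
Kwan vs Ruiz: Kwan is ranked higher on 1 ballot, Ruiz on 6. Ruiz wins 6–1.
Kwan vs Rivera: Kwan preferred on 1+3 = 4 ballots; Kwan wins 4–3.
Ruiz vs Rivera: Ruiz is ranked higher on 3 ballots, Rivera on 4. Rivera wins 4–3.
Every candidate loses at least once (Kwan loses to Ruiz; Ruiz loses to Rivera; Rivera loses to Kwan). The majority relation contains the cycle Kwan → Rivera → Ruiz → Kwan, so there is no Condorcet winner.

none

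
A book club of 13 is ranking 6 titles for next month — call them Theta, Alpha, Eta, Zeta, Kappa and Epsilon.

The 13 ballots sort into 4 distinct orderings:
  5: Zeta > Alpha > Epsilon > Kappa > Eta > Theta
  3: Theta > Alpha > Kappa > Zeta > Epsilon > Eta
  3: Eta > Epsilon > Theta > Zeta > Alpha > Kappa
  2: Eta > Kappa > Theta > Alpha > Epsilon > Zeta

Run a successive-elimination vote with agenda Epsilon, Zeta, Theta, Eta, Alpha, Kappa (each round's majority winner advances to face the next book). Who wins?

Round 1: Epsilon vs Zeta — 5–8, Zeta advances.
Round 2: Zeta vs Theta — 5–8, Theta advances.
Round 3: Theta vs Eta — 3–10, Eta advances.
Round 4: Eta vs Alpha — 5–8, Alpha advances.
Round 5: Alpha vs Kappa — 11–2, Alpha advances.
The agenda winner is Alpha.

Alpha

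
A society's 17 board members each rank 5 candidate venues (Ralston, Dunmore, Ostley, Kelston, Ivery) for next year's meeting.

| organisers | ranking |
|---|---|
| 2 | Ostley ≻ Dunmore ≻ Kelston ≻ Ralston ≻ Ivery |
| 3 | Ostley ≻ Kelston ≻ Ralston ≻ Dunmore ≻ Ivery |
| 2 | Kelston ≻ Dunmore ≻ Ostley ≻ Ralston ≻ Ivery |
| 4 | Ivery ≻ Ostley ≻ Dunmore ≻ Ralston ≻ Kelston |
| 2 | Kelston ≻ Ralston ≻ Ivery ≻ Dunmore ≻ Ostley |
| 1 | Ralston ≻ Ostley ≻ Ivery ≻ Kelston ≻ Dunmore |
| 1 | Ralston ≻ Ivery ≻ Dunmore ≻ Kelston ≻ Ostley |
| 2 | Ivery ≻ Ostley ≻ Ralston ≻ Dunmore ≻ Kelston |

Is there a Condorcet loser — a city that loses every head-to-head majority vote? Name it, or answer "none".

Head-to-head results (17 organisers):
Ralston vs Dunmore: 3+2+1+1+2 = 9 for Ralston, 8 for Dunmore — Ralston by 9–8.
Ralston vs Ostley: Ostley, 13–4.
Ralston–Kelston: Kelston 9–8.
Ralston vs Ivery: Ralston, 11–6.
Dunmore vs Ostley: 2+2+1 = 5 for Dunmore, 12 for Ostley — Ostley by 12–5.
Dunmore vs Kelston: 2+4+1+2 = 9 for Dunmore, 8 for Kelston — Dunmore by 9–8.
Dunmore vs Ivery: Dunmore is ranked higher on 2+3+2 = 7 ballots, Ivery on 10. Ivery wins 10–7.
Ostley vs Kelston: 2+3+4+1+2 = 12 for Ostley, 5 for Kelston — Ostley by 12–5.
Ostley vs Ivery: Ostley is ranked higher on 2+3+2+1 = 8 ballots, Ivery on 9. Ivery wins 9–8.
Kelston vs Ivery: 9 to 8, Kelston.
No city is winless: Ralston beats Dunmore; Dunmore beats Kelston; Ostley beats Ralston; Kelston beats Ralston; Ivery beats Dunmore. There is no Condorcet loser.

none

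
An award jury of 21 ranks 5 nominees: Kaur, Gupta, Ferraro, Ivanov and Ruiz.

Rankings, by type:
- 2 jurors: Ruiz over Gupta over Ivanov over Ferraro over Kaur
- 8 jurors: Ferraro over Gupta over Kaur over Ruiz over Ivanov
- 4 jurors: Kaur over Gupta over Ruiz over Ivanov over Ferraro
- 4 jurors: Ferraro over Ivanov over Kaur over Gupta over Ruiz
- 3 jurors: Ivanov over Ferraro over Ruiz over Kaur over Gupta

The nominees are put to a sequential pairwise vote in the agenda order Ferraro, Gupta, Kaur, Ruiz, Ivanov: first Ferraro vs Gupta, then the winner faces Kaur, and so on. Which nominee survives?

Ferraro

Round 1: Ferraro vs Gupta — 15–6, Ferraro advances.
Round 2: Ferraro vs Kaur — 17–4, Ferraro advances.
Round 3: Ferraro vs Ruiz — 15–6, Ferraro advances.
Round 4: Ferraro vs Ivanov — 12–9, Ferraro advances.
Ferraro survives the agenda.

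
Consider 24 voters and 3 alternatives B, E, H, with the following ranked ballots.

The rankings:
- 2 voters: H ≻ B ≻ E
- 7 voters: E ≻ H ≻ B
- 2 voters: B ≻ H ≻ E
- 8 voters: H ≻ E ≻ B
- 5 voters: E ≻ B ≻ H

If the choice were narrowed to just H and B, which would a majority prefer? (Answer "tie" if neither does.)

Ballots ranking H above B: 2 + 7 + 8 = 17.
Ballots ranking B above H: 24 − 17 = 7.
H wins the head-to-head 17–7.

H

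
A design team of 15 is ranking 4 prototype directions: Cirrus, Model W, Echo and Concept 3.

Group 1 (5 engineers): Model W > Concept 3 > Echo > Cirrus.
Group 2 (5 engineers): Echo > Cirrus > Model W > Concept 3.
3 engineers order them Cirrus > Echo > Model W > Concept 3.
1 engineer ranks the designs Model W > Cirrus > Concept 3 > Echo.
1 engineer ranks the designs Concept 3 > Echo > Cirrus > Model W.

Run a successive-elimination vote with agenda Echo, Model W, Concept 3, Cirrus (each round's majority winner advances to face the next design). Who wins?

Echo

Round 1: Echo vs Model W — 9–6, Echo advances.
Round 2: Echo vs Concept 3 — 8–7, Echo advances.
Round 3: Echo vs Cirrus — 11–4, Echo advances.
The agenda winner is Echo.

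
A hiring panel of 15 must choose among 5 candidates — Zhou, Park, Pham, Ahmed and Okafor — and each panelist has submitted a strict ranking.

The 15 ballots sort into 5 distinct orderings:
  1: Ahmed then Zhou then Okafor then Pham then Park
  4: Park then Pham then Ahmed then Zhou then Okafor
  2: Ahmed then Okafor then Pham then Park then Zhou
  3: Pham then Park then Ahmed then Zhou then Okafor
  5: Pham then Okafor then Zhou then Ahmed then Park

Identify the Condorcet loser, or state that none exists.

none

Head-to-head results (15 committee members):
Zhou–Park: Park 9–6.
Zhou vs Pham: 1 to 14, Pham.
Zhou vs Ahmed: Ahmed, 10–5.
Zhou–Okafor: Zhou 8–7.
Park vs Pham: Park preferred on 4 ballots; Pham wins 11–4.
Park vs Ahmed: Park is ranked higher on 4+3 = 7 ballots, Ahmed on 8. Ahmed wins 8–7.
Park vs Okafor: 4+3 = 7 for Park, 8 for Okafor — Okafor by 8–7.
Pham vs Ahmed: 12 to 3, Pham.
Pham vs Okafor: Pham preferred on 4+3+5 = 12 ballots; Pham wins 12–3.
Ahmed vs Okafor: Ahmed, 10–5.
Each candidate has at least one pairwise win (Zhou beats Okafor; Park beats Zhou; Pham beats Zhou; Ahmed beats Zhou; Okafor beats Park) — no Condorcet loser.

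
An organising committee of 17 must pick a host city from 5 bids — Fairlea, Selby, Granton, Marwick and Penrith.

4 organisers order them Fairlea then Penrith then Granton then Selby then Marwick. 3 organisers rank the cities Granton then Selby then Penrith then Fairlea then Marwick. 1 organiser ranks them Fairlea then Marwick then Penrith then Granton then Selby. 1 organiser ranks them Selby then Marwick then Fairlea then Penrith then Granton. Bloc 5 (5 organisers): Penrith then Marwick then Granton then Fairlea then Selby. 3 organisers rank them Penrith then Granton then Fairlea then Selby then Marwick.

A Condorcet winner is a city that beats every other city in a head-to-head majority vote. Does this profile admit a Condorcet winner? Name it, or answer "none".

Check each pair by majority over 17 ballots:
Fairlea vs Selby: Fairlea, 13–4.
Fairlea vs Granton: Granton wins 11–6.
Fairlea vs Marwick: Fairlea, 11–6.
Fairlea–Penrith: Penrith 11–6.
Selby vs Granton: 1 to 16, Granton.
Selby–Marwick: Selby 11–6.
Selby–Penrith: Penrith 13–4.
Granton vs Marwick: Granton is ranked higher on 4+3+3 = 10 ballots, Marwick on 7. Granton wins 10–7.
Granton vs Penrith: Penrith, 14–3.
Marwick vs Penrith: Penrith wins 15–2.
Only Penrith has no losses; Penrith is the Condorcet winner.

Penrith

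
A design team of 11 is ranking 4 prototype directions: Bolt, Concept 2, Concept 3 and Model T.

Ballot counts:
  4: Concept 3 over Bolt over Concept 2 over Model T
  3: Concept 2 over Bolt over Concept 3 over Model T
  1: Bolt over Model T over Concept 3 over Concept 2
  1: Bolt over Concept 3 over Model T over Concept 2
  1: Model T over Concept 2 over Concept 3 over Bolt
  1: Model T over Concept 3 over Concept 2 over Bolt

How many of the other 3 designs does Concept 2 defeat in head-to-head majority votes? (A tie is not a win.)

Concept 2 against each rival (11 engineers):
Concept 2 vs Bolt: Bolt wins 6–5.
Concept 2 vs Concept 3: Concept 2 is ranked higher on 3+1 = 4 ballots, Concept 3 on 7. Concept 3 wins 7–4.
Concept 2 vs Model T: Concept 2 wins 7–4.
Concept 2 beats Model T; loses to Bolt, Concept 3 — 1 pairwise win.

1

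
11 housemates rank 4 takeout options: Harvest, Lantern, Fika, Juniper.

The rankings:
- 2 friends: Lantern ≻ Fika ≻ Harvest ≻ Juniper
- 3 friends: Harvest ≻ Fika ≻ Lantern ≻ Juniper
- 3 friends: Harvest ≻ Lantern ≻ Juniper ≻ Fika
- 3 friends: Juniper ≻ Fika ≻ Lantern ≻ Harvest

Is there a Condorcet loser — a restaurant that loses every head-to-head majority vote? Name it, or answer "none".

Head-to-head results (11 friends):
Harvest vs Lantern: 6 to 5, Harvest.
Harvest vs Fika: Harvest preferred on 3+3 = 6 ballots; Harvest wins 6–5.
Harvest vs Juniper: 2+3+3 = 8 for Harvest, 3 for Juniper — Harvest by 8–3.
Lantern–Fika: Fika 6–5.
Lantern vs Juniper: 8 to 3, Lantern.
Fika vs Juniper: Juniper wins 6–5.
Every restaurant wins at least one matchup (Harvest beats Lantern; Lantern beats Juniper; Fika beats Lantern; Juniper beats Fika), so there is no Condorcet loser.

none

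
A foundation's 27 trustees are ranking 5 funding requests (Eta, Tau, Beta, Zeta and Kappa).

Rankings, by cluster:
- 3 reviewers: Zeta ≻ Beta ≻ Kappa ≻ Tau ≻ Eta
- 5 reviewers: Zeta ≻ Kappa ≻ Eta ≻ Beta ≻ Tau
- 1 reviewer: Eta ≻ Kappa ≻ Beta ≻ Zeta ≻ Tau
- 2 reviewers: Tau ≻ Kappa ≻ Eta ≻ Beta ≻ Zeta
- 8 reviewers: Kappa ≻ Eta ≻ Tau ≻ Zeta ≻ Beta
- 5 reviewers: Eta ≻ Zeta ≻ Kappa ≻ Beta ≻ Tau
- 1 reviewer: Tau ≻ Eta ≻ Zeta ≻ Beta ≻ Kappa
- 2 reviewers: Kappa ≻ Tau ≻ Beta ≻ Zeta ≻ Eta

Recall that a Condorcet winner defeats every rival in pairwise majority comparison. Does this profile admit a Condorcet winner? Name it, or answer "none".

Check each pair by majority over 27 ballots:
Eta vs Tau: Eta, 19–8.
Eta vs Beta: Eta, 22–5.
Eta vs Zeta: Eta, 17–10.
Eta–Kappa: Kappa 20–7.
Tau–Beta: Beta 14–13.
Tau–Zeta: Zeta 14–13.
Tau vs Kappa: Kappa wins 24–3.
Beta vs Zeta: Zeta, 22–5.
Beta–Kappa: Kappa 23–4.
Zeta vs Kappa: Zeta wins 14–13.
Each project drops at least one matchup (Eta loses to Kappa; Tau loses to Eta; Beta loses to Eta; Zeta loses to Eta; Kappa loses to Zeta); the cycle Eta > Zeta > Kappa > Eta rules out a Condorcet winner.

none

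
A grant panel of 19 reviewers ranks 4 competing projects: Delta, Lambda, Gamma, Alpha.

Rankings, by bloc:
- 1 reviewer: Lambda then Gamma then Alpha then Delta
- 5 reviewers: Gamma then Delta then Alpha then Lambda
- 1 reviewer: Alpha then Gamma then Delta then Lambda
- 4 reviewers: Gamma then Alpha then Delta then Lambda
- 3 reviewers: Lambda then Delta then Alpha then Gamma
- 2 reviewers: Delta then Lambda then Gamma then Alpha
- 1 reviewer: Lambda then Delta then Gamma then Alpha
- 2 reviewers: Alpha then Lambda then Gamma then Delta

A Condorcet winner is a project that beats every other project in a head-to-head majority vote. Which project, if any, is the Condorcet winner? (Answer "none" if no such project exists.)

Gamma

Pairwise majorities:
Delta vs Lambda: Delta preferred on 5+1+4+2 = 12 ballots; Delta wins 12–7.
Delta vs Gamma: 6 to 13, Gamma.
Delta vs Alpha: Delta is ranked higher on 5+3+2+1 = 11 ballots, Alpha on 8. Delta wins 11–8.
Lambda vs Gamma: 1+3+2+1+2 = 9 for Lambda, 10 for Gamma — Gamma by 10–9.
Lambda vs Alpha: 7 to 12, Alpha.
Gamma vs Alpha: Gamma is ranked higher on 1+5+4+2+1 = 13 ballots, Alpha on 6. Gamma wins 13–6.
Gamma wins every pairwise contest, so Gamma is the Condorcet winner.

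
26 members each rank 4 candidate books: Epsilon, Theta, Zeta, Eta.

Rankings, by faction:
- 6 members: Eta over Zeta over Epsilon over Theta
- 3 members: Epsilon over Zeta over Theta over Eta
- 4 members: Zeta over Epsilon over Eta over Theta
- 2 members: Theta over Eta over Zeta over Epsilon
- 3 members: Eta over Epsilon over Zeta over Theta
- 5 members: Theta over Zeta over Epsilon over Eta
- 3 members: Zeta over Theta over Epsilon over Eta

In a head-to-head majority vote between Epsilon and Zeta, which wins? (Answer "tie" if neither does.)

Zeta

Ballots ranking Epsilon above Zeta: 3 + 3 = 6.
Ballots ranking Zeta above Epsilon: 26 − 6 = 20.
Zeta wins the head-to-head 20–6.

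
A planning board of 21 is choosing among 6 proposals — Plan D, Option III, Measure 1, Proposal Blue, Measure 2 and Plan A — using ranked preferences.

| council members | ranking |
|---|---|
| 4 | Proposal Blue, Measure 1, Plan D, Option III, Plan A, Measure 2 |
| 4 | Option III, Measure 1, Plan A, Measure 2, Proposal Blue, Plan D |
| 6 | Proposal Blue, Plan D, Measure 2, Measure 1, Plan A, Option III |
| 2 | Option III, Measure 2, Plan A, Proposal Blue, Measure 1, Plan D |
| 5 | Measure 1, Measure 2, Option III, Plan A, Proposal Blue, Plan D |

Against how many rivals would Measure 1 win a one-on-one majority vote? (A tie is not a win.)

4

Measure 1 against each rival (21 council members):
Measure 1 vs Plan D: Measure 1, 15–6.
Measure 1–Option III: Measure 1 15–6.
Measure 1 vs Proposal Blue: Proposal Blue wins 12–9.
Measure 1 vs Measure 2: Measure 1 preferred on 4+4+5 = 13 ballots; Measure 1 wins 13–8.
Measure 1 vs Plan A: Measure 1 preferred on 4+4+6+5 = 19 ballots; Measure 1 wins 19–2.
Measure 1 beats Plan D, Option III, Measure 2, Plan A; loses to Proposal Blue — 4 pairwise wins.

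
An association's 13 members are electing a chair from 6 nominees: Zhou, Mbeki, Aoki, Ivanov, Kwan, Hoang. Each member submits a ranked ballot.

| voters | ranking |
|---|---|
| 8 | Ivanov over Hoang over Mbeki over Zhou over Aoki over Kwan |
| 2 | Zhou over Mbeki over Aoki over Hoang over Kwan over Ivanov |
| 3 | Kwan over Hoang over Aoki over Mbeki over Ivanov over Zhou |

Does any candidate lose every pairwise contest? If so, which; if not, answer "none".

Head-to-head results (13 voters):
Zhou vs Mbeki: Zhou is ranked higher on 2 ballots, Mbeki on 11. Mbeki wins 11–2.
Zhou vs Aoki: Zhou preferred on 8+2 = 10 ballots; Zhou wins 10–3.
Zhou vs Ivanov: 2 to 11, Ivanov.
Zhou vs Kwan: Zhou wins 10–3.
Zhou vs Hoang: Zhou preferred on 2 ballots; Hoang wins 11–2.
Mbeki vs Aoki: 10 to 3, Mbeki.
Mbeki vs Ivanov: Mbeki is ranked higher on 2+3 = 5 ballots, Ivanov on 8. Ivanov wins 8–5.
Mbeki vs Kwan: Mbeki is ranked higher on 8+2 = 10 ballots, Kwan on 3. Mbeki wins 10–3.
Mbeki vs Hoang: 2 to 11, Hoang.
Aoki vs Ivanov: Aoki is ranked higher on 2+3 = 5 ballots, Ivanov on 8. Ivanov wins 8–5.
Aoki vs Kwan: Aoki is ranked higher on 8+2 = 10 ballots, Kwan on 3. Aoki wins 10–3.
Aoki–Hoang: Hoang 11–2.
Ivanov vs Kwan: Ivanov wins 8–5.
Ivanov vs Hoang: Ivanov, 8–5.
Kwan–Hoang: Hoang 10–3.
Kwan loses to every other candidate — it is the Condorcet loser.

Kwan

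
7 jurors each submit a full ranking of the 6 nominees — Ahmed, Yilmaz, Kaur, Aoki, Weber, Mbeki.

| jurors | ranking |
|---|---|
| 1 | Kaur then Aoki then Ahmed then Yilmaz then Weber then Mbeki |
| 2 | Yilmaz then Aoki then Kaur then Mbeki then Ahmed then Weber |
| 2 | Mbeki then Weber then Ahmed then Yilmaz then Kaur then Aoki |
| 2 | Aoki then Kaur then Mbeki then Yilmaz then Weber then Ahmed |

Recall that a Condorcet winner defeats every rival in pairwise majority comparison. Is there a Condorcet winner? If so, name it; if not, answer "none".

Head-to-head results (7 jurors):
Ahmed vs Yilmaz: Yilmaz wins 4–3.
Ahmed vs Kaur: Kaur, 5–2.
Ahmed vs Aoki: Aoki wins 5–2.
Ahmed vs Weber: Weber wins 4–3.
Ahmed–Mbeki: Mbeki 6–1.
Yilmaz vs Kaur: Yilmaz wins 4–3.
Yilmaz vs Aoki: Yilmaz wins 4–3.
Yilmaz vs Weber: Yilmaz, 5–2.
Yilmaz vs Mbeki: Mbeki wins 4–3.
Kaur vs Aoki: Aoki, 4–3.
Kaur vs Weber: Kaur wins 5–2.
Kaur vs Mbeki: Kaur, 5–2.
Aoki vs Weber: Aoki wins 5–2.
Aoki vs Mbeki: Aoki wins 5–2.
Weber–Mbeki: Mbeki 6–1.
No nominee is unbeaten: Ahmed loses to Yilmaz; Yilmaz loses to Mbeki; Kaur loses to Yilmaz; Aoki loses to Yilmaz; Weber loses to Yilmaz; Mbeki loses to Kaur. In particular Yilmaz > Kaur > Mbeki > Yilmaz is a majority cycle — no Condorcet winner exists.

none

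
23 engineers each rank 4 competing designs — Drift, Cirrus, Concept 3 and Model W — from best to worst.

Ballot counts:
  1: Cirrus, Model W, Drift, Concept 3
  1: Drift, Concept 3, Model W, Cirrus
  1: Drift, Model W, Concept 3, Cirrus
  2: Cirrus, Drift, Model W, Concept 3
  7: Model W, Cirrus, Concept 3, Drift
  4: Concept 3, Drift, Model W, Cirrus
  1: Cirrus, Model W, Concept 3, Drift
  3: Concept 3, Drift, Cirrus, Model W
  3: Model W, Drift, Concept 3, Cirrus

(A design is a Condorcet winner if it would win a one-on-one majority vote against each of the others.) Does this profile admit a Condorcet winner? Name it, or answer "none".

Pairwise majorities:
Drift vs Cirrus: Drift, 12–11.
Drift–Concept 3: Concept 3 15–8.
Drift vs Model W: Model W wins 12–11.
Cirrus–Concept 3: Concept 3 12–11.
Cirrus–Model W: Model W 16–7.
Concept 3 vs Model W: Model W, 15–8.
Model W defeats every rival head-to-head and is the Condorcet winner.

Model W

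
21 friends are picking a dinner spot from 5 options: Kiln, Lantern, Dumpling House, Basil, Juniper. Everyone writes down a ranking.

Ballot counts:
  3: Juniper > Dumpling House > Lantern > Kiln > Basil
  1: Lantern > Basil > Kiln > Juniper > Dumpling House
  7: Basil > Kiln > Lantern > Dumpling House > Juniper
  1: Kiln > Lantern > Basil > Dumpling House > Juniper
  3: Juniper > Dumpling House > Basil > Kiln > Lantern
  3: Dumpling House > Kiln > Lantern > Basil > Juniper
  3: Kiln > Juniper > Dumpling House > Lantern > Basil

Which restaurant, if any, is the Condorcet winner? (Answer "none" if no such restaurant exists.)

Pairwise majorities:
Kiln vs Lantern: Kiln is ranked higher on 7+1+3+3+3 = 17 ballots, Lantern on 4. Kiln wins 17–4.
Kiln vs Dumpling House: 12 to 9, Kiln.
Kiln vs Basil: 10 to 11, Basil.
Kiln vs Juniper: 15 to 6, Kiln.
Lantern vs Dumpling House: 9 to 12, Dumpling House.
Lantern vs Basil: 3+1+1+3+3 = 11 for Lantern, 10 for Basil — Lantern by 11–10.
Lantern vs Juniper: Lantern is ranked higher on 1+7+1+3 = 12 ballots, Juniper on 9. Lantern wins 12–9.
Dumpling House vs Basil: Dumpling House preferred on 3+3+3+3 = 12 ballots; Dumpling House wins 12–9.
Dumpling House vs Juniper: 11 to 10, Dumpling House.
Basil vs Juniper: Basil preferred on 1+7+1+3 = 12 ballots; Basil wins 12–9.
Each restaurant drops at least one matchup (Kiln loses to Basil; Lantern loses to Kiln; Dumpling House loses to Kiln; Basil loses to Lantern; Juniper loses to Kiln); the cycle Kiln > Lantern > Basil > Kiln rules out a Condorcet winner.

none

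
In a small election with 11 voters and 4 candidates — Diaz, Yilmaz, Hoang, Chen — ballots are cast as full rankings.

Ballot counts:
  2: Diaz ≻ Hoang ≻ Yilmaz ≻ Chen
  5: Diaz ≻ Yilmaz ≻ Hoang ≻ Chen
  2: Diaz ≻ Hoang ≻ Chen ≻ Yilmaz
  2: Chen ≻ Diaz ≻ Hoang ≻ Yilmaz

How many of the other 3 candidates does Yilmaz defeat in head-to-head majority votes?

1

Yilmaz against each rival (11 voters):
Yilmaz vs Diaz: Diaz, 11–0.
Yilmaz vs Hoang: Hoang wins 6–5.
Yilmaz vs Chen: Yilmaz, 7–4.
Yilmaz beats Chen; loses to Diaz, Hoang — 1 pairwise win.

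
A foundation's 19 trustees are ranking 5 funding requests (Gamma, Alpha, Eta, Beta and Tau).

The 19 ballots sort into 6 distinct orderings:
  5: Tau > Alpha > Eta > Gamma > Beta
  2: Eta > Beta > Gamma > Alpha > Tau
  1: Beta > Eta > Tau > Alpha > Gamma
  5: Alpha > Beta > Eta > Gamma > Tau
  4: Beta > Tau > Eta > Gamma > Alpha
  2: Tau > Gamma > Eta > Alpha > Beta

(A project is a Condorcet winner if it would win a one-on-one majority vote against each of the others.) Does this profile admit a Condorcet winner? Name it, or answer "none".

Check each pair by majority over 19 ballots:
Gamma–Alpha: Alpha 11–8.
Gamma vs Eta: Eta, 17–2.
Gamma vs Beta: Beta, 12–7.
Gamma vs Tau: Tau wins 12–7.
Alpha–Eta: Alpha 10–9.
Alpha vs Beta: Alpha wins 12–7.
Alpha vs Tau: Tau, 12–7.
Eta vs Beta: Beta wins 10–9.
Eta–Tau: Tau 11–8.
Beta–Tau: Beta 12–7.
No project is unbeaten: Gamma loses to Alpha; Alpha loses to Tau; Eta loses to Alpha; Beta loses to Alpha; Tau loses to Beta. In particular Alpha > Beta > Tau > Alpha is a majority cycle — no Condorcet winner exists.

none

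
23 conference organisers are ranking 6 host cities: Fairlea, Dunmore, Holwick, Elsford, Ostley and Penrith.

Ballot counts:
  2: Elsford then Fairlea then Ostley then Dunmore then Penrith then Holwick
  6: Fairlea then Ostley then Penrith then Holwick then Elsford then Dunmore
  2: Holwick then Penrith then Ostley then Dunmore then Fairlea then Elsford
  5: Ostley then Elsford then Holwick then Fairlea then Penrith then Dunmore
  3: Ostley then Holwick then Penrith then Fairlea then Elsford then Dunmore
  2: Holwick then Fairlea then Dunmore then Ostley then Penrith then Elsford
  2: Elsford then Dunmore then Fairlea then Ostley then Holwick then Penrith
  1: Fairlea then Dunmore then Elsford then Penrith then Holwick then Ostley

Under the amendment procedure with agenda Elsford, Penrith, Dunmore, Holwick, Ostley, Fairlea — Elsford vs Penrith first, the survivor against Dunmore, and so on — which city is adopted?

Round 1: Elsford vs Penrith — 10–13, Penrith advances.
Round 2: Penrith vs Dunmore — 16–7, Penrith advances.
Round 3: Penrith vs Holwick — 9–14, Holwick advances.
Round 4: Holwick vs Ostley — 5–18, Ostley advances.
Round 5: Ostley vs Fairlea — 10–13, Fairlea advances.
Fairlea survives the agenda.

Fairlea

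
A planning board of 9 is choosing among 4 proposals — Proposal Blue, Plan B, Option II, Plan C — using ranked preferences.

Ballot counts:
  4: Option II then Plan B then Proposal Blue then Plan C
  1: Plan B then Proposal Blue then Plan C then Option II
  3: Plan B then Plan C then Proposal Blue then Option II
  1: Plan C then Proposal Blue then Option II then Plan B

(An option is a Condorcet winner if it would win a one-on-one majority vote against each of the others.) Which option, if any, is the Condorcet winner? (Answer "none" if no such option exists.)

none

Check each pair by majority over 9 ballots:
Proposal Blue vs Plan B: Plan B, 8–1.
Proposal Blue vs Option II: Proposal Blue preferred on 1+3+1 = 5 ballots; Proposal Blue wins 5–4.
Proposal Blue vs Plan C: 4+1 = 5 for Proposal Blue, 4 for Plan C — Proposal Blue by 5–4.
Plan B vs Option II: Option II wins 5–4.
Plan B vs Plan C: 4+1+3 = 8 for Plan B, 1 for Plan C — Plan B by 8–1.
Option II–Plan C: Plan C 5–4.
Every option loses at least once (Proposal Blue loses to Plan B; Plan B loses to Option II; Option II loses to Proposal Blue; Plan C loses to Proposal Blue). The majority relation contains the cycle Proposal Blue beats Option II beats Plan B beats Proposal Blue, so there is no Condorcet winner.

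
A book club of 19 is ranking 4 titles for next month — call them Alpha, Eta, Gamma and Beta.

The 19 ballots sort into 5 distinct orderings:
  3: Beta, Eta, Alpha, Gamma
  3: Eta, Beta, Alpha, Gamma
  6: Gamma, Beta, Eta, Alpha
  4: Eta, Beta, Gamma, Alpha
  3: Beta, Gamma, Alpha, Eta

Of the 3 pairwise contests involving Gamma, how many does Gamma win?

Gamma against each rival (19 members):
Gamma vs Alpha: Gamma, 13–6.
Gamma vs Eta: Gamma preferred on 6+3 = 9 ballots; Eta wins 10–9.
Gamma vs Beta: 6 for Gamma, 13 for Beta — Beta by 13–6.
Gamma beats Alpha; loses to Eta, Beta — 1 pairwise win.

1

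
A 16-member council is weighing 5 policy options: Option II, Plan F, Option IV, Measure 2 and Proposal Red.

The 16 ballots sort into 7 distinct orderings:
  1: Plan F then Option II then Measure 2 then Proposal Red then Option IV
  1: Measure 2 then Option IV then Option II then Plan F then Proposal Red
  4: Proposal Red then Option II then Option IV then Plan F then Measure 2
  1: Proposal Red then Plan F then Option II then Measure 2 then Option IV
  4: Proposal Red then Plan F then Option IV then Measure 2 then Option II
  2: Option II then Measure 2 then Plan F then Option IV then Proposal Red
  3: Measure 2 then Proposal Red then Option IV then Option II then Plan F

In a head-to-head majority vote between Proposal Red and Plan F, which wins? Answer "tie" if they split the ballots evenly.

Proposal Red

Ballots ranking Proposal Red above Plan F: 4 + 1 + 4 + 3 = 12.
Ballots ranking Plan F above Proposal Red: 16 − 12 = 4.
Proposal Red wins the head-to-head 12–4.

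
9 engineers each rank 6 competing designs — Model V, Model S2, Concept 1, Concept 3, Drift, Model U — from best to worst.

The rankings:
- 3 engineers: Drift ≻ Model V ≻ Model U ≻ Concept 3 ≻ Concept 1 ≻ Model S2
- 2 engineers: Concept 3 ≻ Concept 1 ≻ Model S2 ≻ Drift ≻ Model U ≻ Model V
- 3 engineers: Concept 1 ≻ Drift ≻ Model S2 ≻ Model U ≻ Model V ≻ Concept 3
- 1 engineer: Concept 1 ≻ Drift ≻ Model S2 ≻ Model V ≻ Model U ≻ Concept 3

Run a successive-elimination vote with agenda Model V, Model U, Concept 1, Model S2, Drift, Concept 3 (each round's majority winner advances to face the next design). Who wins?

Round 1: Model V vs Model U — 4–5, Model U advances.
Round 2: Model U vs Concept 1 — 3–6, Concept 1 advances.
Round 3: Concept 1 vs Model S2 — 9–0, Concept 1 advances.
Round 4: Concept 1 vs Drift — 6–3, Concept 1 advances.
Round 5: Concept 1 vs Concept 3 — 4–5, Concept 3 advances.
The agenda winner is Concept 3.

Concept 3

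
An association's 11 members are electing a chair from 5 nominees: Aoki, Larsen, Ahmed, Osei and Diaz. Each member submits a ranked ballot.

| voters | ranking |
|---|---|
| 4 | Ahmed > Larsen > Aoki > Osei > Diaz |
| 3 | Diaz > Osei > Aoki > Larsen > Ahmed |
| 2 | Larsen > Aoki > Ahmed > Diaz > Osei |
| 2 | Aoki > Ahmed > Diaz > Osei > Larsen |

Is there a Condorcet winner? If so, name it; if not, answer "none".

Check each pair by majority over 11 ballots:
Aoki vs Larsen: Aoki preferred on 3+2 = 5 ballots; Larsen wins 6–5.
Aoki vs Ahmed: Aoki is ranked higher on 3+2+2 = 7 ballots, Ahmed on 4. Aoki wins 7–4.
Aoki vs Osei: Aoki preferred on 4+2+2 = 8 ballots; Aoki wins 8–3.
Aoki vs Diaz: 8 to 3, Aoki.
Larsen vs Ahmed: 5 to 6, Ahmed.
Larsen vs Osei: Larsen is ranked higher on 4+2 = 6 ballots, Osei on 5. Larsen wins 6–5.
Larsen vs Diaz: 6 to 5, Larsen.
Ahmed vs Osei: 4+2+2 = 8 for Ahmed, 3 for Osei — Ahmed by 8–3.
Ahmed vs Diaz: 8 to 3, Ahmed.
Osei vs Diaz: Osei preferred on 4 ballots; Diaz wins 7–4.
Each candidate drops at least one matchup (Aoki loses to Larsen; Larsen loses to Ahmed; Ahmed loses to Aoki; Osei loses to Aoki; Diaz loses to Aoki); the cycle Aoki beats Ahmed beats Larsen beats Aoki rules out a Condorcet winner.

none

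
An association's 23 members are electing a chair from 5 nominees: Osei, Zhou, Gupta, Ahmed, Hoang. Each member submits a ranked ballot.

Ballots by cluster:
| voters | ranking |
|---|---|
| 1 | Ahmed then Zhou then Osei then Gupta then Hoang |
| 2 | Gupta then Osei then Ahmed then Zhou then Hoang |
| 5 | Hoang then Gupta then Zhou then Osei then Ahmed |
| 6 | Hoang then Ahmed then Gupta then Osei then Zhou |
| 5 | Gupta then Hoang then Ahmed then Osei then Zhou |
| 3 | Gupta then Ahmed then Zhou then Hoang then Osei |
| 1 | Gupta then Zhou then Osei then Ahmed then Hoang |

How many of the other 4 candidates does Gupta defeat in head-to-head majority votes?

Gupta against each rival (23 voters):
Gupta vs Osei: Gupta wins 22–1.
Gupta–Zhou: Gupta 22–1.
Gupta vs Ahmed: Gupta, 16–7.
Gupta–Hoang: Gupta 12–11.
Gupta beats Osei, Zhou, Ahmed, Hoang — 4 pairwise wins.

4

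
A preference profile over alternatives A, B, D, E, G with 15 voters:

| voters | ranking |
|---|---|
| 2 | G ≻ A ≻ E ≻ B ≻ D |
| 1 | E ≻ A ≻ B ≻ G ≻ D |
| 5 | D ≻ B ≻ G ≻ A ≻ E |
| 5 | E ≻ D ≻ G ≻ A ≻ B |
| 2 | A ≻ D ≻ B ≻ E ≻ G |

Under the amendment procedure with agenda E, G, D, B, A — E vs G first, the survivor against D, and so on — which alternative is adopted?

Round 1: E vs G — 8–7, E advances.
Round 2: E vs D — 8–7, E advances.
Round 3: E vs B — 8–7, E advances.
Round 4: E vs A — 6–9, A advances.
The agenda winner is A.

A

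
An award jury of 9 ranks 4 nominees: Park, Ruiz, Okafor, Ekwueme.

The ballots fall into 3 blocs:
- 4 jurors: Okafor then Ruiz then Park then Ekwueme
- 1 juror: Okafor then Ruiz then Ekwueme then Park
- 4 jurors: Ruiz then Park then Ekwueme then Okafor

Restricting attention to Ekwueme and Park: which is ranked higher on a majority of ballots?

Ballots ranking Ekwueme above Park: 1.
Ballots ranking Park above Ekwueme: 9 − 1 = 8.
Park wins the head-to-head 8–1.

Park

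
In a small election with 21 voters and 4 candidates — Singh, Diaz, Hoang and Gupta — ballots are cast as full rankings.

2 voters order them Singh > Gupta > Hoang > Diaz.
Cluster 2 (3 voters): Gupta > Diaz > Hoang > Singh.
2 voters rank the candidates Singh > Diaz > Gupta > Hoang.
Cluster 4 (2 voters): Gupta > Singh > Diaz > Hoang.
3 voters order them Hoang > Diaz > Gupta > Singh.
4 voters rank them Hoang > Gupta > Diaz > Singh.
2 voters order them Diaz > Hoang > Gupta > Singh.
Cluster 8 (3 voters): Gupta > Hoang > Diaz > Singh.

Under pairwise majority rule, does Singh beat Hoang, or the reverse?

Ballots ranking Singh above Hoang: 2 + 2 + 2 = 6.
Ballots ranking Hoang above Singh: 21 − 6 = 15.
Hoang wins the head-to-head 15–6.

Hoang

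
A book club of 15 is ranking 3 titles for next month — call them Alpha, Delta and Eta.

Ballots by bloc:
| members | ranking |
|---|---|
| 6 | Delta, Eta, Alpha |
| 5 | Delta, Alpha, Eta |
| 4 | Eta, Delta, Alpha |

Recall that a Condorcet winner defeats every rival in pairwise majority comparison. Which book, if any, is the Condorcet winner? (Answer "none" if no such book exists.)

Delta

Head-to-head results (15 members):
Alpha vs Delta: 0 for Alpha, 15 for Delta — Delta by 15–0.
Alpha vs Eta: 5 for Alpha, 10 for Eta — Eta by 10–5.
Delta vs Eta: Delta preferred on 6+5 = 11 ballots; Delta wins 11–4.
Delta beats each of Alpha, Eta — Delta is the Condorcet winner.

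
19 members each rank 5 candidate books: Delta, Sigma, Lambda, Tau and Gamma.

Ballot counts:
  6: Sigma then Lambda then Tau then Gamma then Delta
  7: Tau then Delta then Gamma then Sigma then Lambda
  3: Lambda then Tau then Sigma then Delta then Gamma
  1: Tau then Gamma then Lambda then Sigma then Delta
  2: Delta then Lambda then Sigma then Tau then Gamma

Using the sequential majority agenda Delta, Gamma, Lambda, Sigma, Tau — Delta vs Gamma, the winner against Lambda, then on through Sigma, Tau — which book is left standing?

Round 1: Delta vs Gamma — 12–7, Delta advances.
Round 2: Delta vs Lambda — 9–10, Lambda advances.
Round 3: Lambda vs Sigma — 6–13, Sigma advances.
Round 4: Sigma vs Tau — 8–11, Tau advances.
The agenda winner is Tau.

Tau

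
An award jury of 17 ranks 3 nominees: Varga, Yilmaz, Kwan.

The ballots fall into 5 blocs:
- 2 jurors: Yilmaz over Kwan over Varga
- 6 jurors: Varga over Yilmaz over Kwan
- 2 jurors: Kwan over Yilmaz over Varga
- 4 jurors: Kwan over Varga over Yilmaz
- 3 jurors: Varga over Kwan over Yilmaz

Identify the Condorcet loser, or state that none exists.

Yilmaz

Pairwise majorities:
Varga–Yilmaz: Varga 13–4.
Varga vs Kwan: Varga is ranked higher on 6+3 = 9 ballots, Kwan on 8. Varga wins 9–8.
Yilmaz vs Kwan: Yilmaz preferred on 2+6 = 8 ballots; Kwan wins 9–8.
Only Yilmaz has no wins; Yilmaz is the Condorcet loser.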